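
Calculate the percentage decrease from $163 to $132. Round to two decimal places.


Find the absolute change:
|132 - 163| = 31
Divide by original and multiply by 100:
31 / 163 x 100 = 19.0184...% ≈ 19.02%

19.02%


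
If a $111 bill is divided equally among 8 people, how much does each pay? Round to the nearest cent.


Total bill: $111
Number of people: 8
Each pays: $111 / 8 = $13.875 ≈ $13.88

$13.88


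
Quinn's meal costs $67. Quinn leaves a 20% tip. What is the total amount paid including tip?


Calculate the tip:
20% of $67 = $13.40
Add tip to meal cost:
$67 + $13.40 = $80.40

$80.40


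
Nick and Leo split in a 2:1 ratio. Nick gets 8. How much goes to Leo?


Find the multiplier:
8 / 2 = 4
Apply to Leo's share:
1 x 4 = 4

4


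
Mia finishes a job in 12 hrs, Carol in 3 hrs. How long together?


Mia's rate: 1/12 of the job per hour
Carol's rate: 1/3 of the job per hour
Combined rate: 1/12 + 1/3 = 5/12 per hour
Time = 1 / (5/12) = 12/5 = 2.4 hours

2.4 hours


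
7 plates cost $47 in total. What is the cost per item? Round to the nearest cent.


Total cost: $47
Number of items: 7
Unit price: $47 / 7 = $6.7142... ≈ $6.71

$6.71


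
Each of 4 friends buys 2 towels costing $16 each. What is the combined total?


Cost per person:
2 x $16 = $32
Group total:
4 x $32 = $128

$128


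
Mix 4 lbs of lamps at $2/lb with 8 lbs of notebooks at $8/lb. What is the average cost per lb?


Cost of lamps:
4 x $2 = $8
Cost of notebooks:
8 x $8 = $64
Total cost: $8 + $64 = $72
Total weight: 12 lbs
Average: $72 / 12 = $6/lb

$6/lb


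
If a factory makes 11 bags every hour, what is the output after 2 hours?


Production rate: 11 bags per hour
Time: 2 hours
Total: 11 x 2 = 22 bags

22 bags


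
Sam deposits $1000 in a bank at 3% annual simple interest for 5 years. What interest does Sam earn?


Use the formula I = P x R x T / 100
P x R x T = 1000 x 3 x 5 = 15000
I = 15000 / 100 = $150

$150


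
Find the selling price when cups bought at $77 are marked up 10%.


Calculate the markup amount:
10% of $77 = $7.70
Add to cost:
$77 + $7.70 = $84.70

$84.70


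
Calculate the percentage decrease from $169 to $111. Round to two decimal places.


Find the absolute change:
|111 - 169| = 58
Divide by original and multiply by 100:
58 / 169 x 100 = 34.3195...% ≈ 34.32%

34.32%


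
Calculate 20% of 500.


Convert percentage to decimal:
20% = 0.2
Multiply:
500 x 0.2 = 100

100


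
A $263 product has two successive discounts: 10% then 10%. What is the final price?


First discount:
10% of $263 = $26.30
Price after first discount:
$263 - $26.30 = $236.70
Second discount:
10% of $236.70 = $23.67
Final price:
$236.70 - $23.67 = $213.03

$213.03


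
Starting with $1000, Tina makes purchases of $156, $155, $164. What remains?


Add up expenses:
$156 + $155 + $164 = $475
Subtract from budget:
$1000 - $475 = $525

$525


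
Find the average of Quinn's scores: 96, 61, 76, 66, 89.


Add the scores:
96 + 61 + 76 + 66 + 89 = 388
Divide by the number of tests:
388 / 5 = 77.6

77.6


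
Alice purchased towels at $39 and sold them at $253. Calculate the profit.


Selling price = $253
Cost price = $39
Profit = selling price - cost price:
Profit = $253 - $39 = $214

$214


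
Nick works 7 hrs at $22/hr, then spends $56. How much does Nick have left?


Calculate earnings:
7 x $22 = $154
Subtract spending:
$154 - $56 = $98

$98


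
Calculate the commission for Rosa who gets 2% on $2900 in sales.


Convert rate to decimal:
2% = 0.02
Multiply by sales:
$2900 x 0.02 = $58

$58


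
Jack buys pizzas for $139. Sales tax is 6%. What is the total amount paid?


Calculate the tax:
6% of $139 = $8.34
Add tax to price:
$139 + $8.34 = $147.34

$147.34


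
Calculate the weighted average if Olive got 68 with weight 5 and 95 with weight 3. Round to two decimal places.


Weighted sum:
5 x 68 + 3 x 95 = 625
Total weight:
5 + 3 = 8
Weighted average:
625 / 8 = 78.125 ≈ 78.13

78.13


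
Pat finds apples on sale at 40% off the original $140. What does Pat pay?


Calculate the discount amount:
40% of $140 = $56
Subtract from original:
$140 - $56 = $84

$84


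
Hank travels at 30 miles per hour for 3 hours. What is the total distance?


Use the formula: distance = speed x time
Speed = 30 mph, Time = 3 hours
30 x 3 = 90 miles

90 miles


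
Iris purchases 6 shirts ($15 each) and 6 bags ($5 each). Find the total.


Cost of shirts:
6 x $15 = $90
Cost of bags:
6 x $5 = $30
Add both:
$90 + $30 = $120

$120


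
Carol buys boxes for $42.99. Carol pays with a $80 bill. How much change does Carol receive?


Start with the amount paid:
$80
Subtract the price:
$80 - $42.99 = $37.01

$37.01


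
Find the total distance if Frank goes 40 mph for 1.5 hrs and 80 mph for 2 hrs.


Leg 1 distance:
40 x 1.5 = 60 miles
Leg 2 distance:
80 x 2 = 160 miles
Total distance:
60 + 160 = 220 miles

220 miles


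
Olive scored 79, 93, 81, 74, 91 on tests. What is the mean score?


Add the scores:
79 + 93 + 81 + 74 + 91 = 418
Divide by the number of tests:
418 / 5 = 83.6

83.6


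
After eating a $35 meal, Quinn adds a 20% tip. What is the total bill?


Calculate the tip:
20% of $35 = $7
Add tip to meal cost:
$35 + $7 = $42

$42


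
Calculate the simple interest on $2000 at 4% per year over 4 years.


Use the formula I = P x R x T / 100
P x R x T = 2000 x 4 x 4 = 32000
I = 32000 / 100 = $320

$320


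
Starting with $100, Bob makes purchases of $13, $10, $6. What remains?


Add up expenses:
$13 + $10 + $6 = $29
Subtract from budget:
$100 - $29 = $71

$71


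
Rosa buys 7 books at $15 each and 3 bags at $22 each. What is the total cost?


Cost of books:
7 x $15 = $105
Cost of bags:
3 x $22 = $66
Add both:
$105 + $66 = $171

$171


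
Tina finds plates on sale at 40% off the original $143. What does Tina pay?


Calculate the discount amount:
40% of $143 = $57.20
Subtract from original:
$143 - $57.20 = $85.80

$85.80


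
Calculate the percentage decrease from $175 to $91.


Find the absolute change:
|91 - 175| = 84
Divide by original and multiply by 100:
84 / 175 x 100 = 48%

48%


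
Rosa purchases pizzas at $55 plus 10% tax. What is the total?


Calculate the tax:
10% of $55 = $5.50
Add tax to price:
$55 + $5.50 = $60.50

$60.50


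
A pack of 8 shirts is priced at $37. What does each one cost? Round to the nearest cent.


Total cost: $37
Number of items: 8
Unit price: $37 / 8 = $4.625 ≈ $4.63

$4.63


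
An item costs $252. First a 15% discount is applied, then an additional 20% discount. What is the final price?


First discount:
15% of $252 = $37.80
Price after first discount:
$252 - $37.80 = $214.20
Second discount:
20% of $214.20 = $42.84
Final price:
$214.20 - $42.84 = $171.36

$171.36


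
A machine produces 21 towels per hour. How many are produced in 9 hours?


Production rate: 21 towels per hour
Time: 9 hours
Total: 21 x 9 = 189 towels

189 towels


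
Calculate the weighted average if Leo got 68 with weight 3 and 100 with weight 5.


Weighted sum:
3 x 68 + 5 x 100 = 704
Total weight:
3 + 5 = 8
Weighted average:
704 / 8 = 88

88


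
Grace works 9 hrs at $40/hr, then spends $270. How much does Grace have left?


Calculate earnings:
9 x $40 = $360
Subtract spending:
$360 - $270 = $90

$90


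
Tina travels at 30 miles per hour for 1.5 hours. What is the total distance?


Use the formula: distance = speed x time
Speed = 30 mph, Time = 1.5 hours
30 x 1.5 = 45 miles

45 miles


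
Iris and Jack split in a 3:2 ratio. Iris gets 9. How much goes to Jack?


Find the multiplier:
9 / 3 = 3
Apply to Jack's share:
2 x 3 = 6

6


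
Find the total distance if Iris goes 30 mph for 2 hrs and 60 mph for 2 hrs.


Leg 1 distance:
30 x 2 = 60 miles
Leg 2 distance:
60 x 2 = 120 miles
Total distance:
60 + 120 = 180 miles

180 miles


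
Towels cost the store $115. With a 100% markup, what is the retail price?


Calculate the markup amount:
100% of $115 = $115
Add to cost:
$115 + $115 = $230

$230


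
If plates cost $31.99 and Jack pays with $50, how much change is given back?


Start with the amount paid:
$50
Subtract the price:
$50 - $31.99 = $18.01

$18.01


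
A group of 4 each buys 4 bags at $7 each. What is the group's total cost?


Cost per person:
4 x $7 = $28
Group total:
4 x $28 = $112

$112


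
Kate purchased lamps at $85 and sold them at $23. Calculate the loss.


Selling price = $23
Cost price = $85
Loss = cost price - selling price:
Loss = $85 - $23 = $62

$62


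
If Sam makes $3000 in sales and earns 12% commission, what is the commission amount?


Convert rate to decimal:
12% = 0.12
Multiply by sales:
$3000 x 0.12 = $360

$360


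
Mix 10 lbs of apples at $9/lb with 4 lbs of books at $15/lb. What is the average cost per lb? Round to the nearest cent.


Cost of apples:
10 x $9 = $90
Cost of books:
4 x $15 = $60
Total cost: $90 + $60 = $150
Total weight: 14 lbs
Average: $150 / 14 = $10.7142... ≈ $10.71/lb

$10.71/lb


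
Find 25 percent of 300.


Convert percentage to decimal:
25% = 0.25
Multiply:
300 x 0.25 = 75

75


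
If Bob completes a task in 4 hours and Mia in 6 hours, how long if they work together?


Bob's rate: 1/4 of the job per hour
Mia's rate: 1/6 of the job per hour
Combined rate: 1/4 + 1/6 = 5/12 per hour
Time = 1 / (5/12) = 12/5 = 2.4 hours

2.4 hours


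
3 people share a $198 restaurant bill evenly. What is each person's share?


Total bill: $198
Number of people: 3
Each pays: $198 / 3 = $66

$66


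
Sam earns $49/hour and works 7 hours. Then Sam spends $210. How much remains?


Calculate earnings:
7 x $49 = $343
Subtract spending:
$343 - $210 = $133

$133


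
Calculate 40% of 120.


Convert percentage to decimal:
40% = 0.4
Multiply:
120 x 0.4 = 48

48


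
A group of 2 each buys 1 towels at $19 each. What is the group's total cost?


Cost per person:
1 x $19 = $19
Group total:
2 x $19 = $38

$38


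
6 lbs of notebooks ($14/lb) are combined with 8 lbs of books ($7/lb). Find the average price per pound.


Cost of notebooks:
6 x $14 = $84
Cost of books:
8 x $7 = $56
Total cost: $84 + $56 = $140
Total weight: 14 lbs
Average: $140 / 14 = $10/lb

$10/lb


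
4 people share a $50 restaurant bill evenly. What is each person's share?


Total bill: $50
Number of people: 4
Each pays: $50 / 4 = $12.50

$12.50


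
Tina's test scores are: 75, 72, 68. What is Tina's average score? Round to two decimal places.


Add the scores:
75 + 72 + 68 = 215
Divide by the number of tests:
215 / 3 = 71.6666... ≈ 71.67

71.67


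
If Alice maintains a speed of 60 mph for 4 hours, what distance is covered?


Use the formula: distance = speed x time
Speed = 60 mph, Time = 4 hours
60 x 4 = 240 miles

240 miles


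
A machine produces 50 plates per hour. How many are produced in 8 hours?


Production rate: 50 plates per hour
Time: 8 hours
Total: 50 x 8 = 400 plates

400 plates


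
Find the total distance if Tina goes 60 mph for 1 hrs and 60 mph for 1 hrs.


Leg 1 distance:
60 x 1 = 60 miles
Leg 2 distance:
60 x 1 = 60 miles
Total distance:
60 + 60 = 120 miles

120 miles


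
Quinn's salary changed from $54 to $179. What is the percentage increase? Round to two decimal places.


Find the absolute change:
|179 - 54| = 125
Divide by original and multiply by 100:
125 / 54 x 100 = 231.4814...% ≈ 231.48%

231.48%


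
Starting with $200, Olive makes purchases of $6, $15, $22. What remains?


Add up expenses:
$6 + $15 + $22 = $43
Subtract from budget:
$200 - $43 = $157

$157


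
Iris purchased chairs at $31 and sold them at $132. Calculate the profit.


Selling price = $132
Cost price = $31
Profit = selling price - cost price:
Profit = $132 - $31 = $101

$101


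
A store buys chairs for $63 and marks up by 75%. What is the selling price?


Calculate the markup amount:
75% of $63 = $47.25
Add to cost:
$63 + $47.25 = $110.25

$110.25


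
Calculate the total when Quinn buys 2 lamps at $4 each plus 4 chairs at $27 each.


Cost of lamps:
2 x $4 = $8
Cost of chairs:
4 x $27 = $108
Add both:
$8 + $108 = $116

$116


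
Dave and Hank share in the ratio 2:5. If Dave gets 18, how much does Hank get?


Find the multiplier:
18 / 2 = 9
Apply to Hank's share:
5 x 9 = 45

45


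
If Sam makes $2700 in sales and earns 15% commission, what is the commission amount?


Convert rate to decimal:
15% = 0.15
Multiply by sales:
$2700 x 0.15 = $405

$405


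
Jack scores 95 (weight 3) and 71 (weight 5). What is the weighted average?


Weighted sum:
3 x 95 + 5 x 71 = 640
Total weight:
3 + 5 = 8
Weighted average:
640 / 8 = 80

80


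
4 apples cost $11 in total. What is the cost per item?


Total cost: $11
Number of items: 4
Unit price: $11 / 4 = $2.75

$2.75


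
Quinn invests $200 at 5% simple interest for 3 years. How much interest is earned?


Use the formula I = P x R x T / 100
P x R x T = 200 x 5 x 3 = 3000
I = 3000 / 100 = $30

$30


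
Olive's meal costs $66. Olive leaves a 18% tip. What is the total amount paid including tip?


Calculate the tip:
18% of $66 = $11.88
Add tip to meal cost:
$66 + $11.88 = $77.88

$77.88


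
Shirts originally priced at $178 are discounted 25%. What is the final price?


Calculate the discount amount:
25% of $178 = $44.50
Subtract from original:
$178 - $44.50 = $133.50

$133.50


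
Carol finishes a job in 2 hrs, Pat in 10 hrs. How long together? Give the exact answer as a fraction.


Carol's rate: 1/2 of the job per hour
Pat's rate: 1/10 of the job per hour
Combined rate: 1/2 + 1/10 = 3/5 per hour
Time = 1 / (3/5) = 5/3 hours (≈ 1.67 hours)

5/3 hours


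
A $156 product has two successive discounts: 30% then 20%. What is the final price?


First discount:
30% of $156 = $46.80
Price after first discount:
$156 - $46.80 = $109.20
Second discount:
20% of $109.20 = $21.84
Final price:
$109.20 - $21.84 = $87.36

$87.36


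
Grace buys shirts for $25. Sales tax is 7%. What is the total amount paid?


Calculate the tax:
7% of $25 = $1.75
Add tax to price:
$25 + $1.75 = $26.75

$26.75


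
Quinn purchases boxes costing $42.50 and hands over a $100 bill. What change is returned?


Start with the amount paid:
$100
Subtract the price:
$100 - $42.50 = $57.50

$57.50


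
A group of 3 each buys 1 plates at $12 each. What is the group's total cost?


Cost per person:
1 x $12 = $12
Group total:
3 x $12 = $36

$36


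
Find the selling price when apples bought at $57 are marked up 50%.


Calculate the markup amount:
50% of $57 = $28.50
Add to cost:
$57 + $28.50 = $85.50

$85.50


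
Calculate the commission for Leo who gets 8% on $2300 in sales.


Convert rate to decimal:
8% = 0.08
Multiply by sales:
$2300 x 0.08 = $184

$184


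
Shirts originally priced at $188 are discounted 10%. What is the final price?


Calculate the discount amount:
10% of $188 = $18.80
Subtract from original:
$188 - $18.80 = $169.20

$169.20


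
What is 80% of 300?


Convert percentage to decimal:
80% = 0.8
Multiply:
300 x 0.8 = 240

240


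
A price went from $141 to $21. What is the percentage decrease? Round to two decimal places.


Find the absolute change:
|21 - 141| = 120
Divide by original and multiply by 100:
120 / 141 x 100 = 85.1063...% ≈ 85.11%

85.11%


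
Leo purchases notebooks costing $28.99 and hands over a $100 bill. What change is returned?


Start with the amount paid:
$100
Subtract the price:
$100 - $28.99 = $71.01

$71.01


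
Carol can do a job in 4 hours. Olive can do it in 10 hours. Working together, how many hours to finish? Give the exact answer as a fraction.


Carol's rate: 1/4 of the job per hour
Olive's rate: 1/10 of the job per hour
Combined rate: 1/4 + 1/10 = 7/20 per hour
Time = 1 / (7/20) = 20/7 hours (≈ 2.86 hours)

20/7 hours


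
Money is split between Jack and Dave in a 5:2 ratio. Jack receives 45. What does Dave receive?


Find the multiplier:
45 / 5 = 9
Apply to Dave's share:
2 x 9 = 18

18


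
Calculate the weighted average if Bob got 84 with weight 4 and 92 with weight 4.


Weighted sum:
4 x 84 + 4 x 92 = 704
Total weight:
4 + 4 = 8
Weighted average:
704 / 8 = 88

88


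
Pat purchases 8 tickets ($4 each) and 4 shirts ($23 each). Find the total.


Cost of tickets:
8 x $4 = $32
Cost of shirts:
4 x $23 = $92
Add both:
$32 + $92 = $124

$124


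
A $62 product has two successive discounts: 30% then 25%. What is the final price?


First discount:
30% of $62 = $18.60
Price after first discount:
$62 - $18.60 = $43.40
Second discount:
25% of $43.40 = $10.85
Final price:
$43.40 - $10.85 = $32.55

$32.55


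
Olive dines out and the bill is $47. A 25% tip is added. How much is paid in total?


Calculate the tip:
25% of $47 = $11.75
Add tip to meal cost:
$47 + $11.75 = $58.75

$58.75


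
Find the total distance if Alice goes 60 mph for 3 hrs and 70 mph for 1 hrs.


Leg 1 distance:
60 x 3 = 180 miles
Leg 2 distance:
70 x 1 = 70 miles
Total distance:
180 + 70 = 250 miles

250 miles


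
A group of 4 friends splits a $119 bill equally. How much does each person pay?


Total bill: $119
Number of people: 4
Each pays: $119 / 4 = $29.75

$29.75


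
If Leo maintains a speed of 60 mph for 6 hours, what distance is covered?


Use the formula: distance = speed x time
Speed = 60 mph, Time = 6 hours
60 x 6 = 360 miles

360 miles


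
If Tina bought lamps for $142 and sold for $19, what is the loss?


Selling price = $19
Cost price = $142
Loss = cost price - selling price:
Loss = $142 - $19 = $123

$123


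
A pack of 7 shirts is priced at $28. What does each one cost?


Total cost: $28
Number of items: 7
Unit price: $28 / 7 = $4

$4


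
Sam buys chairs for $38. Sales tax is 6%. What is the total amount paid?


Calculate the tax:
6% of $38 = $2.28
Add tax to price:
$38 + $2.28 = $40.28

$40.28


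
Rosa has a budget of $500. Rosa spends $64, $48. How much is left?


Add up expenses:
$64 + $48 = $112
Subtract from budget:
$500 - $112 = $388

$388


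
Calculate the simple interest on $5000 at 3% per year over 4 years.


Use the formula I = P x R x T / 100
P x R x T = 5000 x 3 x 4 = 60000
I = 60000 / 100 = $600

$600


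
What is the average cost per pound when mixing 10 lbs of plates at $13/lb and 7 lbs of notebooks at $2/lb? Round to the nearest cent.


Cost of plates:
10 x $13 = $130
Cost of notebooks:
7 x $2 = $14
Total cost: $130 + $14 = $144
Total weight: 17 lbs
Average: $144 / 17 = $8.4705... ≈ $8.47/lb

$8.47/lb


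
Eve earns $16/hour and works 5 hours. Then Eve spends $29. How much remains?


Calculate earnings:
5 x $16 = $80
Subtract spending:
$80 - $29 = $51

$51


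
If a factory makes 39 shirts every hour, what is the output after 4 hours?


Production rate: 39 shirts per hour
Time: 4 hours
Total: 39 x 4 = 156 shirts

156 shirts


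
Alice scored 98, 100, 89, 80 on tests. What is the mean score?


Add the scores:
98 + 100 + 89 + 80 = 367
Divide by the number of tests:
367 / 4 = 91.75

91.75


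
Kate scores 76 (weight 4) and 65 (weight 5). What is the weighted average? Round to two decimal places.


Weighted sum:
4 x 76 + 5 x 65 = 629
Total weight:
4 + 5 = 9
Weighted average:
629 / 9 = 69.8888... ≈ 69.89

69.89


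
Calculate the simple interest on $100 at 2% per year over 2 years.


Use the formula I = P x R x T / 100
P x R x T = 100 x 2 x 2 = 400
I = 400 / 100 = $4

$4


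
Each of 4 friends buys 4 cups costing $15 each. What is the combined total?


Cost per person:
4 x $15 = $60
Group total:
4 x $60 = $240

$240


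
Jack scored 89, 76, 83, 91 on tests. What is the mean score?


Add the scores:
89 + 76 + 83 + 91 = 339
Divide by the number of tests:
339 / 4 = 84.75

84.75


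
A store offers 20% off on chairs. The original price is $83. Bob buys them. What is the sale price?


Calculate the discount amount:
20% of $83 = $16.60
Subtract from original:
$83 - $16.60 = $66.40

$66.40


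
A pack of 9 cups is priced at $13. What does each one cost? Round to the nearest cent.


Total cost: $13
Number of items: 9
Unit price: $13 / 9 = $1.4444... ≈ $1.44

$1.44


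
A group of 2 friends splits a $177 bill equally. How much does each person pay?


Total bill: $177
Number of people: 2
Each pays: $177 / 2 = $88.50

$88.50


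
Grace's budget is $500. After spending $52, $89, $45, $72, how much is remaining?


Add up expenses:
$52 + $89 + $45 + $72 = $258
Subtract from budget:
$500 - $258 = $242

$242


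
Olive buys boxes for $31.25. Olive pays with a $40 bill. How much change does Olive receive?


Start with the amount paid:
$40
Subtract the price:
$40 - $31.25 = $8.75

$8.75


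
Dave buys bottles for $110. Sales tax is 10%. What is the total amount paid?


Calculate the tax:
10% of $110 = $11
Add tax to price:
$110 + $11 = $121

$121


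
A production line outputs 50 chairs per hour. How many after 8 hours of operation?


Production rate: 50 chairs per hour
Time: 8 hours
Total: 50 x 8 = 400 chairs

400 chairs


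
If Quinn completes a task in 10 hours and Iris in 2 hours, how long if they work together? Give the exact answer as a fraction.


Quinn's rate: 1/10 of the job per hour
Iris's rate: 1/2 of the job per hour
Combined rate: 1/10 + 1/2 = 3/5 per hour
Time = 1 / (3/5) = 5/3 hours (≈ 1.67 hours)

5/3 hours


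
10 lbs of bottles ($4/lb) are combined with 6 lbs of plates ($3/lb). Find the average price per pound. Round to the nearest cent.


Cost of bottles:
10 x $4 = $40
Cost of plates:
6 x $3 = $18
Total cost: $40 + $18 = $58
Total weight: 16 lbs
Average: $58 / 16 = $3.625 ≈ $3.63/lb

$3.63/lb


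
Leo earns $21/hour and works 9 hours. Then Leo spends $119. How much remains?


Calculate earnings:
9 x $21 = $189
Subtract spending:
$189 - $119 = $70

$70


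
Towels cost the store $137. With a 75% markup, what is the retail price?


Calculate the markup amount:
75% of $137 = $102.75
Add to cost:
$137 + $102.75 = $239.75

$239.75


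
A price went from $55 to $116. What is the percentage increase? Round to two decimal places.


Find the absolute change:
|116 - 55| = 61
Divide by original and multiply by 100:
61 / 55 x 100 = 110.9090...% ≈ 110.91%

110.91%


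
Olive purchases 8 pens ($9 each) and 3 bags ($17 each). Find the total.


Cost of pens:
8 x $9 = $72
Cost of bags:
3 x $17 = $51
Add both:
$72 + $51 = $123

$123


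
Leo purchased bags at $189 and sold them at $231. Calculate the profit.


Selling price = $231
Cost price = $189
Profit = selling price - cost price:
Profit = $231 - $189 = $42

$42


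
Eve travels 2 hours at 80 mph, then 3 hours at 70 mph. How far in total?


Leg 1 distance:
80 x 2 = 160 miles
Leg 2 distance:
70 x 3 = 210 miles
Total distance:
160 + 210 = 370 miles

370 miles


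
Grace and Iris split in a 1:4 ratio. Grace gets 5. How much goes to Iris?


Find the multiplier:
5 / 1 = 5
Apply to Iris's share:
4 x 5 = 20

20


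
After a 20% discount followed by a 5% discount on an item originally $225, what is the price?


First discount:
20% of $225 = $45
Price after first discount:
$225 - $45 = $180
Second discount:
5% of $180 = $9
Final price:
$180 - $9 = $171

$171


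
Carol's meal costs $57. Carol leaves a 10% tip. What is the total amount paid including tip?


Calculate the tip:
10% of $57 = $5.70
Add tip to meal cost:
$57 + $5.70 = $62.70

$62.70


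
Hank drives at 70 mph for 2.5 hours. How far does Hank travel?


Use the formula: distance = speed x time
Speed = 70 mph, Time = 2.5 hours
70 x 2.5 = 175 miles

175 miles


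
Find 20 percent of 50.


Convert percentage to decimal:
20% = 0.2
Multiply:
50 x 0.2 = 10

10


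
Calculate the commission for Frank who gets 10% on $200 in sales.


Convert rate to decimal:
10% = 0.1
Multiply by sales:
$200 x 0.1 = $20

$20


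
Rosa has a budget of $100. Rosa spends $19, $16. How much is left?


Add up expenses:
$19 + $16 = $35
Subtract from budget:
$100 - $35 = $65

$65


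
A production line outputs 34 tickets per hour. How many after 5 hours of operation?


Production rate: 34 tickets per hour
Time: 5 hours
Total: 34 x 5 = 170 tickets

170 tickets


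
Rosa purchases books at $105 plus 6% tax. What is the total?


Calculate the tax:
6% of $105 = $6.30
Add tax to price:
$105 + $6.30 = $111.30

$111.30


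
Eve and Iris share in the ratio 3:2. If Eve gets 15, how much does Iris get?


Find the multiplier:
15 / 3 = 5
Apply to Iris's share:
2 x 5 = 10

10


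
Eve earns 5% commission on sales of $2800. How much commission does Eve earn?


Convert rate to decimal:
5% = 0.05
Multiply by sales:
$2800 x 0.05 = $140

$140


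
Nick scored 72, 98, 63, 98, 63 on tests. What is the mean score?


Add the scores:
72 + 98 + 63 + 98 + 63 = 394
Divide by the number of tests:
394 / 5 = 78.8

78.8


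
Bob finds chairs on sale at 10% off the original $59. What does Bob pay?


Calculate the discount amount:
10% of $59 = $5.90
Subtract from original:
$59 - $5.90 = $53.10

$53.10


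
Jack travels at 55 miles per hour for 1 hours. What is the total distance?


Use the formula: distance = speed x time
Speed = 55 mph, Time = 1 hours
55 x 1 = 55 miles

55 miles


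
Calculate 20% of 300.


Convert percentage to decimal:
20% = 0.2
Multiply:
300 x 0.2 = 60

60


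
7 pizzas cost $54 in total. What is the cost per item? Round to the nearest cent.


Total cost: $54
Number of items: 7
Unit price: $54 / 7 = $7.7142... ≈ $7.71

$7.71


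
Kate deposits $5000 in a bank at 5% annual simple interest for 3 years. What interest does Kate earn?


Use the formula I = P x R x T / 100
P x R x T = 5000 x 5 x 3 = 75000
I = 75000 / 100 = $750

$750


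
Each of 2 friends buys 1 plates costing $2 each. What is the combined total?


Cost per person:
1 x $2 = $2
Group total:
2 x $2 = $4

$4


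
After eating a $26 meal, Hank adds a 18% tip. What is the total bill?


Calculate the tip:
18% of $26 = $4.68
Add tip to meal cost:
$26 + $4.68 = $30.68

$30.68


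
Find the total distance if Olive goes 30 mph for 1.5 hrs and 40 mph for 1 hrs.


Leg 1 distance:
30 x 1.5 = 45 miles
Leg 2 distance:
40 x 1 = 40 miles
Total distance:
45 + 40 = 85 miles

85 miles


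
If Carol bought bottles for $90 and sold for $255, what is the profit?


Selling price = $255
Cost price = $90
Profit = selling price - cost price:
Profit = $255 - $90 = $165

$165


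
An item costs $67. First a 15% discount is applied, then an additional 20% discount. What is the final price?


First discount:
15% of $67 = $10.05
Price after first discount:
$67 - $10.05 = $56.95
Second discount:
20% of $56.95 = $11.39
Final price:
$56.95 - $11.39 = $45.56

$45.56


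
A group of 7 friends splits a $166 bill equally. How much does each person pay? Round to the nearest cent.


Total bill: $166
Number of people: 7
Each pays: $166 / 7 = $23.7142... ≈ $23.71

$23.71


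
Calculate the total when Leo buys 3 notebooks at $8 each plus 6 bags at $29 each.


Cost of notebooks:
3 x $8 = $24
Cost of bags:
6 x $29 = $174
Add both:
$24 + $174 = $198

$198


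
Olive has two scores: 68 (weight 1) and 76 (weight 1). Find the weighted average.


Weighted sum:
1 x 68 + 1 x 76 = 144
Total weight:
1 + 1 = 2
Weighted average:
144 / 2 = 72

72


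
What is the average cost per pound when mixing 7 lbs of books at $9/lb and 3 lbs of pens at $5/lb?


Cost of books:
7 x $9 = $63
Cost of pens:
3 x $5 = $15
Total cost: $63 + $15 = $78
Total weight: 10 lbs
Average: $78 / 10 = $7.80/lb

$7.80/lb


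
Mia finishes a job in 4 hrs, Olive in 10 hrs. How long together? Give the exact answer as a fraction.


Mia's rate: 1/4 of the job per hour
Olive's rate: 1/10 of the job per hour
Combined rate: 1/4 + 1/10 = 7/20 per hour
Time = 1 / (7/20) = 20/7 hours (≈ 2.86 hours)

20/7 hours


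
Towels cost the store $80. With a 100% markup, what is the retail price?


Calculate the markup amount:
100% of $80 = $80
Add to cost:
$80 + $80 = $160

$160


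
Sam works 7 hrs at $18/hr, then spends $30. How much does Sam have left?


Calculate earnings:
7 x $18 = $126
Subtract spending:
$126 - $30 = $96

$96


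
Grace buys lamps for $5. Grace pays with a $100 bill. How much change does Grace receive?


Start with the amount paid:
$100
Subtract the price:
$100 - $5 = $95

$95


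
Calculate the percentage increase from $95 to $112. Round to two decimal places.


Find the absolute change:
|112 - 95| = 17
Divide by original and multiply by 100:
17 / 95 x 100 = 17.8947...% ≈ 17.89%

17.89%


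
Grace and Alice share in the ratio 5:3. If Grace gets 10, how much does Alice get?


Find the multiplier:
10 / 5 = 2
Apply to Alice's share:
3 x 2 = 6

6


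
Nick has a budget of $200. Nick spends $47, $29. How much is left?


Add up expenses:
$47 + $29 = $76
Subtract from budget:
$200 - $76 = $124

$124


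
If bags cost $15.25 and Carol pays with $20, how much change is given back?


Start with the amount paid:
$20
Subtract the price:
$20 - $15.25 = $4.75

$4.75


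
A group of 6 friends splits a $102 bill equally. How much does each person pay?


Total bill: $102
Number of people: 6
Each pays: $102 / 6 = $17

$17


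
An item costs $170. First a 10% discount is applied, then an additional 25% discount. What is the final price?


First discount:
10% of $170 = $17
Price after first discount:
$170 - $17 = $153
Second discount:
25% of $153 = $38.25
Final price:
$153 - $38.25 = $114.75

$114.75


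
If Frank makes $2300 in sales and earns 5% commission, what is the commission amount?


Convert rate to decimal:
5% = 0.05
Multiply by sales:
$2300 x 0.05 = $115

$115


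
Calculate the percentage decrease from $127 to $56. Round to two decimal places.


Find the absolute change:
|56 - 127| = 71
Divide by original and multiply by 100:
71 / 127 x 100 = 55.9055...% ≈ 55.91%

55.91%


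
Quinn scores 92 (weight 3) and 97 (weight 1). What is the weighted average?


Weighted sum:
3 x 92 + 1 x 97 = 373
Total weight:
3 + 1 = 4
Weighted average:
373 / 4 = 93.25

93.25


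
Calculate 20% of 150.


Convert percentage to decimal:
20% = 0.2
Multiply:
150 x 0.2 = 30

30


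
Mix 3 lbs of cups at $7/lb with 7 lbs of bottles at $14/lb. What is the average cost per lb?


Cost of cups:
3 x $7 = $21
Cost of bottles:
7 x $14 = $98
Total cost: $21 + $98 = $119
Total weight: 10 lbs
Average: $119 / 10 = $11.90/lb

$11.90/lb


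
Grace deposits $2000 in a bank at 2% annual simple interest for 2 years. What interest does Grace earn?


Use the formula I = P x R x T / 100
P x R x T = 2000 x 2 x 2 = 8000
I = 8000 / 100 = $80

$80


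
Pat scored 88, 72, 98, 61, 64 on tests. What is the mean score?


Add the scores:
88 + 72 + 98 + 61 + 64 = 383
Divide by the number of tests:
383 / 5 = 76.6

76.6


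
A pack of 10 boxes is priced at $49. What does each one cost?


Total cost: $49
Number of items: 10
Unit price: $49 / 10 = $4.90

$4.90


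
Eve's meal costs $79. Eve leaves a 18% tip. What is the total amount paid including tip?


Calculate the tip:
18% of $79 = $14.22
Add tip to meal cost:
$79 + $14.22 = $93.22

$93.22


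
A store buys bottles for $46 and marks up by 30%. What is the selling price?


Calculate the markup amount:
30% of $46 = $13.80
Add to cost:
$46 + $13.80 = $59.80

$59.80


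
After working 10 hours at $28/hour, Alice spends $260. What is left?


Calculate earnings:
10 x $28 = $280
Subtract spending:
$280 - $260 = $20

$20


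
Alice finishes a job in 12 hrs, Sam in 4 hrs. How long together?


Alice's rate: 1/12 of the job per hour
Sam's rate: 1/4 of the job per hour
Combined rate: 1/12 + 1/4 = 1/3 per hour
Time = 1 / (1/3) = 3 hours

3 hours


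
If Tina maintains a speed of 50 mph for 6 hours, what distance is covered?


Use the formula: distance = speed x time
Speed = 50 mph, Time = 6 hours
50 x 6 = 300 miles

300 miles


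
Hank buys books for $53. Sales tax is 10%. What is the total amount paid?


Calculate the tax:
10% of $53 = $5.30
Add tax to price:
$53 + $5.30 = $58.30

$58.30


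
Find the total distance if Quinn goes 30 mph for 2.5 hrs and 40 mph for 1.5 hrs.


Leg 1 distance:
30 x 2.5 = 75 miles
Leg 2 distance:
40 x 1.5 = 60 miles
Total distance:
75 + 60 = 135 miles

135 miles


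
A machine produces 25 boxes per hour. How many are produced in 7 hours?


Production rate: 25 boxes per hour
Time: 7 hours
Total: 25 x 7 = 175 boxes

175 boxes


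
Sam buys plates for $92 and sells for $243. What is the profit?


Selling price = $243
Cost price = $92
Profit = selling price - cost price:
Profit = $243 - $92 = $151

$151


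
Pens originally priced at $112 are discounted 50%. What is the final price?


Calculate the discount amount:
50% of $112 = $56
Subtract from original:
$112 - $56 = $56

$56


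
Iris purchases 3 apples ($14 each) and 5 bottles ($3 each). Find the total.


Cost of apples:
3 x $14 = $42
Cost of bottles:
5 x $3 = $15
Add both:
$42 + $15 = $57

$57


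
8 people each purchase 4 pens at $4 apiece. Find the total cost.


Cost per person:
4 x $4 = $16
Group total:
8 x $16 = $128

$128


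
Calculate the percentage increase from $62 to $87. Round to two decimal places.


Find the absolute change:
|87 - 62| = 25
Divide by original and multiply by 100:
25 / 62 x 100 = 40.3225...% ≈ 40.32%

40.32%


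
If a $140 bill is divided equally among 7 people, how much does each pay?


Total bill: $140
Number of people: 7
Each pays: $140 / 7 = $20

$20


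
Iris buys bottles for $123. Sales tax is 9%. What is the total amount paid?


Calculate the tax:
9% of $123 = $11.07
Add tax to price:
$123 + $11.07 = $134.07

$134.07


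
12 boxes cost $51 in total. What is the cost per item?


Total cost: $51
Number of items: 12
Unit price: $51 / 12 = $4.25

$4.25


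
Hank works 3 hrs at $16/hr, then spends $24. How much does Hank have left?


Calculate earnings:
3 x $16 = $48
Subtract spending:
$48 - $24 = $24

$24


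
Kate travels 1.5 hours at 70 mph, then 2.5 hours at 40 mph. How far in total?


Leg 1 distance:
70 x 1.5 = 105 miles
Leg 2 distance:
40 x 2.5 = 100 miles
Total distance:
105 + 100 = 205 miles

205 miles


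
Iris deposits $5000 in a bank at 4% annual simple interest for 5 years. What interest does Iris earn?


Use the formula I = P x R x T / 100
P x R x T = 5000 x 4 x 5 = 100000
I = 100000 / 100 = $1000

$1000


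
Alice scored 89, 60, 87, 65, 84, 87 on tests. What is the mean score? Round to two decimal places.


Add the scores:
89 + 60 + 87 + 65 + 84 + 87 = 472
Divide by the number of tests:
472 / 6 = 78.6666... ≈ 78.67

78.67


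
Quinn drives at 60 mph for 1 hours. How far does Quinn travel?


Use the formula: distance = speed x time
Speed = 60 mph, Time = 1 hours
60 x 1 = 60 miles

60 miles


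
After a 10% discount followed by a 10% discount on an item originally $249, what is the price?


First discount:
10% of $249 = $24.90
Price after first discount:
$249 - $24.90 = $224.10
Second discount:
10% of $224.10 = $22.41
Final price:
$224.10 - $22.41 = $201.69

$201.69


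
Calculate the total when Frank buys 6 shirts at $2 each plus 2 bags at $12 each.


Cost of shirts:
6 x $2 = $12
Cost of bags:
2 x $12 = $24
Add both:
$12 + $24 = $36

$36


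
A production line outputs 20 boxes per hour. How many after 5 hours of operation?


Production rate: 20 boxes per hour
Time: 5 hours
Total: 20 x 5 = 100 boxes

100 boxes


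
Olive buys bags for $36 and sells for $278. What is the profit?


Selling price = $278
Cost price = $36
Profit = selling price - cost price:
Profit = $278 - $36 = $242

$242


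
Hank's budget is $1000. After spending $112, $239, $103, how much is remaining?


Add up expenses:
$112 + $239 + $103 = $454
Subtract from budget:
$1000 - $454 = $546

$546


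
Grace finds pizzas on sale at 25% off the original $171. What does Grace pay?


Calculate the discount amount:
25% of $171 = $42.75
Subtract from original:
$171 - $42.75 = $128.25

$128.25


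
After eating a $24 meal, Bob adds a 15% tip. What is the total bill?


Calculate the tip:
15% of $24 = $3.60
Add tip to meal cost:
$24 + $3.60 = $27.60

$27.60


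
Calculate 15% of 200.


Convert percentage to decimal:
15% = 0.15
Multiply:
200 x 0.15 = 30

30


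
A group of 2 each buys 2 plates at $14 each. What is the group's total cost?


Cost per person:
2 x $14 = $28
Group total:
2 x $28 = $56

$56


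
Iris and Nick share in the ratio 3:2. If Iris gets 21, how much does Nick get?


Find the multiplier:
21 / 3 = 7
Apply to Nick's share:
2 x 7 = 14

14


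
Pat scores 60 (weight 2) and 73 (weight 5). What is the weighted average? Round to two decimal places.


Weighted sum:
2 x 60 + 5 x 73 = 485
Total weight:
2 + 5 = 7
Weighted average:
485 / 7 = 69.2857... ≈ 69.29

69.29


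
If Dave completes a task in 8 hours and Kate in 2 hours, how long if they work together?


Dave's rate: 1/8 of the job per hour
Kate's rate: 1/2 of the job per hour
Combined rate: 1/8 + 1/2 = 5/8 per hour
Time = 1 / (5/8) = 8/5 = 1.6 hours

1.6 hours


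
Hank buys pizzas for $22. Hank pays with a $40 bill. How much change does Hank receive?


Start with the amount paid:
$40
Subtract the price:
$40 - $22 = $18

$18


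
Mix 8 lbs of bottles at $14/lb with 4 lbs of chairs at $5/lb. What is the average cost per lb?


Cost of bottles:
8 x $14 = $112
Cost of chairs:
4 x $5 = $20
Total cost: $112 + $20 = $132
Total weight: 12 lbs
Average: $132 / 12 = $11/lb

$11/lb


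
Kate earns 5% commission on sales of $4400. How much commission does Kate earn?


Convert rate to decimal:
5% = 0.05
Multiply by sales:
$4400 x 0.05 = $220

$220


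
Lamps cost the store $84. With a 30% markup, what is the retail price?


Calculate the markup amount:
30% of $84 = $25.20
Add to cost:
$84 + $25.20 = $109.20

$109.20


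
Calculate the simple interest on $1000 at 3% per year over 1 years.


Use the formula I = P x R x T / 100
P x R x T = 1000 x 3 x 1 = 3000
I = 3000 / 100 = $30

$30


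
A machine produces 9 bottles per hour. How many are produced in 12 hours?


Production rate: 9 bottles per hour
Time: 12 hours
Total: 9 x 12 = 108 bottles

108 bottles


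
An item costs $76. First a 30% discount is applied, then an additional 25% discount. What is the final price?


First discount:
30% of $76 = $22.80
Price after first discount:
$76 - $22.80 = $53.20
Second discount:
25% of $53.20 = $13.30
Final price:
$53.20 - $13.30 = $39.90

$39.90


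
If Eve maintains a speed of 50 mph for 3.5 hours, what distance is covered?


Use the formula: distance = speed x time
Speed = 50 mph, Time = 3.5 hours
50 x 3.5 = 175 miles

175 miles


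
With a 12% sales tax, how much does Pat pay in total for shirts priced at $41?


Calculate the tax:
12% of $41 = $4.92
Add tax to price:
$41 + $4.92 = $45.92

$45.92


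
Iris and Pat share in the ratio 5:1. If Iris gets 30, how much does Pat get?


Find the multiplier:
30 / 5 = 6
Apply to Pat's share:
1 x 6 = 6

6


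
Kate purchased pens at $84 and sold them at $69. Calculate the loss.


Selling price = $69
Cost price = $84
Loss = cost price - selling price:
Loss = $84 - $69 = $15

$15
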